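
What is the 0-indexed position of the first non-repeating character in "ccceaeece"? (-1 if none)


Input: ccceaeece
Character frequencies:
  'a': 1
  'c': 4
  'e': 4
Scanning left to right for freq == 1:
  Position 0 ('c'): freq=4, skip
  Position 1 ('c'): freq=4, skip
  Position 2 ('c'): freq=4, skip
  Position 3 ('e'): freq=4, skip
  Position 4 ('a'): unique! => answer = 4

4


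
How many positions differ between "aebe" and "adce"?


Comparing "aebe" and "adce" position by position:
  Position 0: 'a' vs 'a' => same
  Position 1: 'e' vs 'd' => DIFFER
  Position 2: 'b' vs 'c' => DIFFER
  Position 3: 'e' vs 'e' => same
Positions that differ: 2

2


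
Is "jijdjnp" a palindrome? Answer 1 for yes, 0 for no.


Input: jijdjnp
Reversed: pnjdjij
  Compare pos 0 ('j') with pos 6 ('p'): MISMATCH
  Compare pos 1 ('i') with pos 5 ('n'): MISMATCH
  Compare pos 2 ('j') with pos 4 ('j'): match
Result: not a palindrome

0


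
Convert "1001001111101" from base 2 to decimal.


Input: "1001001111101" in base 2
Positional expansion:
  Digit '1' (value 1) x 2^12 = 4096
  Digit '0' (value 0) x 2^11 = 0
  Digit '0' (value 0) x 2^10 = 0
  Digit '1' (value 1) x 2^9 = 512
  Digit '0' (value 0) x 2^8 = 0
  Digit '0' (value 0) x 2^7 = 0
  Digit '1' (value 1) x 2^6 = 64
  Digit '1' (value 1) x 2^5 = 32
  Digit '1' (value 1) x 2^4 = 16
  Digit '1' (value 1) x 2^3 = 8
  Digit '1' (value 1) x 2^2 = 4
  Digit '0' (value 0) x 2^1 = 0
  Digit '1' (value 1) x 2^0 = 1
Sum = 4733

4733


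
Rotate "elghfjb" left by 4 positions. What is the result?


Input: "elghfjb", rotate left by 4
First 4 characters: "elgh"
Remaining characters: "fjb"
Concatenate remaining + first: "fjb" + "elgh" = "fjbelgh"

fjbelgh


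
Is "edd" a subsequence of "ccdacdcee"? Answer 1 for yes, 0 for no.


Check if "edd" is a subsequence of "ccdacdcee"
Greedy scan:
  Position 0 ('c'): no match needed
  Position 1 ('c'): no match needed
  Position 2 ('d'): no match needed
  Position 3 ('a'): no match needed
  Position 4 ('c'): no match needed
  Position 5 ('d'): no match needed
  Position 6 ('c'): no match needed
  Position 7 ('e'): matches sub[0] = 'e'
  Position 8 ('e'): no match needed
Only matched 1/3 characters => not a subsequence

0


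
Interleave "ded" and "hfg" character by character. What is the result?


Interleaving "ded" and "hfg":
  Position 0: 'd' from first, 'h' from second => "dh"
  Position 1: 'e' from first, 'f' from second => "ef"
  Position 2: 'd' from first, 'g' from second => "dg"
Result: dhefdg

dhefdg


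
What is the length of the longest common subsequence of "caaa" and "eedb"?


LCS of "caaa" and "eedb"
DP table:
           e    e    d    b
      0    0    0    0    0
  c   0    0    0    0    0
  a   0    0    0    0    0
  a   0    0    0    0    0
  a   0    0    0    0    0
LCS length = dp[4][4] = 0

0


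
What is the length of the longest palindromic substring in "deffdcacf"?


Input: "deffdcacf"
Checking substrings for palindromes:
  [5:8] "cac" (len 3) => palindrome
  [2:4] "ff" (len 2) => palindrome
Longest palindromic substring: "cac" with length 3

3


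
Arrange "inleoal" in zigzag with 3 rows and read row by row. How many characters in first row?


Zigzag "inleoal" into 3 rows:
Placing characters:
  'i' => row 0
  'n' => row 1
  'l' => row 2
  'e' => row 1
  'o' => row 0
  'a' => row 1
  'l' => row 2
Rows:
  Row 0: "io"
  Row 1: "nea"
  Row 2: "ll"
First row length: 2

2


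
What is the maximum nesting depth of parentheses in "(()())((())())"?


Input: "(()())((())())"
Tracking depth:
  Position 0 '(': depth becomes 1
  Position 1 '(': depth becomes 2
  Position 2 ')': depth becomes 1
  Position 3 '(': depth becomes 2
  Position 4 ')': depth becomes 1
  Position 5 ')': depth becomes 0
  Position 6 '(': depth becomes 1
  Position 7 '(': depth becomes 2
  Position 8 '(': depth becomes 3
  Position 9 ')': depth becomes 2
  Position 10 ')': depth becomes 1
  Position 11 '(': depth becomes 2
  Position 12 ')': depth becomes 1
  Position 13 ')': depth becomes 0
Maximum depth reached: 3

3


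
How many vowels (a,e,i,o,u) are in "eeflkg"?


Input: eeflkg
Checking each character:
  'e' at position 0: vowel (running total: 1)
  'e' at position 1: vowel (running total: 2)
  'f' at position 2: consonant
  'l' at position 3: consonant
  'k' at position 4: consonant
  'g' at position 5: consonant
Total vowels: 2

2


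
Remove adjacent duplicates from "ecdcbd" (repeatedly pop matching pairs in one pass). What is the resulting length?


Input: ecdcbd
Stack-based adjacent duplicate removal:
  Read 'e': push. Stack: e
  Read 'c': push. Stack: ec
  Read 'd': push. Stack: ecd
  Read 'c': push. Stack: ecdc
  Read 'b': push. Stack: ecdcb
  Read 'd': push. Stack: ecdcbd
Final stack: "ecdcbd" (length 6)

6


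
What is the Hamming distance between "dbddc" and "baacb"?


Comparing "dbddc" and "baacb" position by position:
  Position 0: 'd' vs 'b' => differ
  Position 1: 'b' vs 'a' => differ
  Position 2: 'd' vs 'a' => differ
  Position 3: 'd' vs 'c' => differ
  Position 4: 'c' vs 'b' => differ
Total differences (Hamming distance): 5

5


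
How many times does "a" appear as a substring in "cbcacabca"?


Searching for "a" in "cbcacabca"
Scanning each position:
  Position 0: "c" => no
  Position 1: "b" => no
  Position 2: "c" => no
  Position 3: "a" => MATCH
  Position 4: "c" => no
  Position 5: "a" => MATCH
  Position 6: "b" => no
  Position 7: "c" => no
  Position 8: "a" => MATCH
Total occurrences: 3

3


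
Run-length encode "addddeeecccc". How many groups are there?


Input: addddeeecccc
Scanning for consecutive runs:
  Group 1: 'a' x 1 (positions 0-0)
  Group 2: 'd' x 4 (positions 1-4)
  Group 3: 'e' x 3 (positions 5-7)
  Group 4: 'c' x 4 (positions 8-11)
Total groups: 4

4


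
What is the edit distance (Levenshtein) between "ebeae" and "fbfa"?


Computing edit distance: "ebeae" -> "fbfa"
DP table:
           f    b    f    a
      0    1    2    3    4
  e   1    1    2    3    4
  b   2    2    1    2    3
  e   3    3    2    2    3
  a   4    4    3    3    2
  e   5    5    4    4    3
Edit distance = dp[5][4] = 3

3


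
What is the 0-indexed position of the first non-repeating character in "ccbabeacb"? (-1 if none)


Input: ccbabeacb
Character frequencies:
  'a': 2
  'b': 3
  'c': 3
  'e': 1
Scanning left to right for freq == 1:
  Position 0 ('c'): freq=3, skip
  Position 1 ('c'): freq=3, skip
  Position 2 ('b'): freq=3, skip
  Position 3 ('a'): freq=2, skip
  Position 4 ('b'): freq=3, skip
  Position 5 ('e'): unique! => answer = 5

5


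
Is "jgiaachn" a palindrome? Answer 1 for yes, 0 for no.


Input: jgiaachn
Reversed: nhcaaigj
  Compare pos 0 ('j') with pos 7 ('n'): MISMATCH
  Compare pos 1 ('g') with pos 6 ('h'): MISMATCH
  Compare pos 2 ('i') with pos 5 ('c'): MISMATCH
  Compare pos 3 ('a') with pos 4 ('a'): match
Result: not a palindrome

0


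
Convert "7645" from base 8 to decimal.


Input: "7645" in base 8
Positional expansion:
  Digit '7' (value 7) x 8^3 = 3584
  Digit '6' (value 6) x 8^2 = 384
  Digit '4' (value 4) x 8^1 = 32
  Digit '5' (value 5) x 8^0 = 5
Sum = 4005

4005


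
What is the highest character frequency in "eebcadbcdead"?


Input: eebcadbcdead
Character counts:
  'a': 2
  'b': 2
  'c': 2
  'd': 3
  'e': 3
Maximum frequency: 3

3


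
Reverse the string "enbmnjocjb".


Input: enbmnjocjb
Reading characters right to left:
  Position 9: 'b'
  Position 8: 'j'
  Position 7: 'c'
  Position 6: 'o'
  Position 5: 'j'
  Position 4: 'n'
  Position 3: 'm'
  Position 2: 'b'
  Position 1: 'n'
  Position 0: 'e'
Reversed: bjcojnmbne

bjcojnmbne


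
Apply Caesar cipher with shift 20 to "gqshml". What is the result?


Caesar cipher: shift "gqshml" by 20
  'g' (pos 6) + 20 = pos 0 = 'a'
  'q' (pos 16) + 20 = pos 10 = 'k'
  's' (pos 18) + 20 = pos 12 = 'm'
  'h' (pos 7) + 20 = pos 1 = 'b'
  'm' (pos 12) + 20 = pos 6 = 'g'
  'l' (pos 11) + 20 = pos 5 = 'f'
Result: akmbgf

akmbgf


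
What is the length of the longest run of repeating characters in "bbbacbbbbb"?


Input: "bbbacbbbbb"
Scanning for longest run:
  Position 1 ('b'): continues run of 'b', length=2
  Position 2 ('b'): continues run of 'b', length=3
  Position 3 ('a'): new char, reset run to 1
  Position 4 ('c'): new char, reset run to 1
  Position 5 ('b'): new char, reset run to 1
  Position 6 ('b'): continues run of 'b', length=2
  Position 7 ('b'): continues run of 'b', length=3
  Position 8 ('b'): continues run of 'b', length=4
  Position 9 ('b'): continues run of 'b', length=5
Longest run: 'b' with length 5

5


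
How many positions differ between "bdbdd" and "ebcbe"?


Comparing "bdbdd" and "ebcbe" position by position:
  Position 0: 'b' vs 'e' => DIFFER
  Position 1: 'd' vs 'b' => DIFFER
  Position 2: 'b' vs 'c' => DIFFER
  Position 3: 'd' vs 'b' => DIFFER
  Position 4: 'd' vs 'e' => DIFFER
Positions that differ: 5

5


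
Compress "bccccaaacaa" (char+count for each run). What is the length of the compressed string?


Input: bccccaaacaa
Runs:
  'b' x 1 => "b1"
  'c' x 4 => "c4"
  'a' x 3 => "a3"
  'c' x 1 => "c1"
  'a' x 2 => "a2"
Compressed: "b1c4a3c1a2"
Compressed length: 10

10


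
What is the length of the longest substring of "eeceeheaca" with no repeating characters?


Input: "eeceeheaca"
Sliding window (track last position of each char):
  Position 0 ('e'): window [0,0] length 1 -- new best
  Position 1 ('e'): repeat (last at 0), move window start to 1
  Position 1 ('e'): window [1,1] length 1
  Position 2 ('c'): window [1,2] length 2 -- new best
  Position 3 ('e'): repeat (last at 1), move window start to 2
  Position 3 ('e'): window [2,3] length 2
  Position 4 ('e'): repeat (last at 3), move window start to 4
  Position 4 ('e'): window [4,4] length 1
  Position 5 ('h'): window [4,5] length 2
  Position 6 ('e'): repeat (last at 4), move window start to 5
  Position 6 ('e'): window [5,6] length 2
  Position 7 ('a'): window [5,7] length 3 -- new best
  Position 8 ('c'): window [5,8] length 4 -- new best
  Position 9 ('a'): repeat (last at 7), move window start to 8
  Position 9 ('a'): window [8,9] length 2
Longest substring with no repeats: "heac" with length 4

4


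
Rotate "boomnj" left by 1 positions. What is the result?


Input: "boomnj", rotate left by 1
First 1 characters: "b"
Remaining characters: "oomnj"
Concatenate remaining + first: "oomnj" + "b" = "oomnjb"

oomnjb


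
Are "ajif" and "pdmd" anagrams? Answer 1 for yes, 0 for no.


Strings: "ajif", "pdmd"
Sorted first:  afij
Sorted second: ddmp
Differ at position 0: 'a' vs 'd' => not anagrams

0


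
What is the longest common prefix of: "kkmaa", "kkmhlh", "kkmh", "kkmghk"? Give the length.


Words: kkmaa, kkmhlh, kkmh, kkmghk
  Position 0: all 'k' => match
  Position 1: all 'k' => match
  Position 2: all 'm' => match
  Position 3: ('a', 'h', 'h', 'g') => mismatch, stop
LCP = "kkm" (length 3)

3


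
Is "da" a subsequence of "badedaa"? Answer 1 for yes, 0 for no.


Check if "da" is a subsequence of "badedaa"
Greedy scan:
  Position 0 ('b'): no match needed
  Position 1 ('a'): no match needed
  Position 2 ('d'): matches sub[0] = 'd'
  Position 3 ('e'): no match needed
  Position 4 ('d'): no match needed
  Position 5 ('a'): matches sub[1] = 'a'
  Position 6 ('a'): no match needed
All 2 characters matched => is a subsequence

1


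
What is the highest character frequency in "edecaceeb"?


Input: edecaceeb
Character counts:
  'a': 1
  'b': 1
  'c': 2
  'd': 1
  'e': 4
Maximum frequency: 4

4


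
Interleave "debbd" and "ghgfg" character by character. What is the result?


Interleaving "debbd" and "ghgfg":
  Position 0: 'd' from first, 'g' from second => "dg"
  Position 1: 'e' from first, 'h' from second => "eh"
  Position 2: 'b' from first, 'g' from second => "bg"
  Position 3: 'b' from first, 'f' from second => "bf"
  Position 4: 'd' from first, 'g' from second => "dg"
Result: dgehbgbfdg

dgehbgbfdg


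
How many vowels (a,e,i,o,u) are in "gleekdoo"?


Input: gleekdoo
Checking each character:
  'g' at position 0: consonant
  'l' at position 1: consonant
  'e' at position 2: vowel (running total: 1)
  'e' at position 3: vowel (running total: 2)
  'k' at position 4: consonant
  'd' at position 5: consonant
  'o' at position 6: vowel (running total: 3)
  'o' at position 7: vowel (running total: 4)
Total vowels: 4

4


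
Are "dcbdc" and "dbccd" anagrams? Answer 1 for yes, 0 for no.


Strings: "dcbdc", "dbccd"
Sorted first:  bccdd
Sorted second: bccdd
Sorted forms match => anagrams

1


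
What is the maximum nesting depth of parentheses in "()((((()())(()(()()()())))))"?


Input: "()((((()())(()(()()()())))))"
Tracking depth:
  Position 0 '(': depth becomes 1
  Position 1 ')': depth becomes 0
  Position 2 '(': depth becomes 1
  Position 3 '(': depth becomes 2
  Position 4 '(': depth becomes 3
  Position 5 '(': depth becomes 4
  Position 6 '(': depth becomes 5
  Position 7 ')': depth becomes 4
  Position 8 '(': depth becomes 5
  Position 9 ')': depth becomes 4
  Position 10 ')': depth becomes 3
  Position 11 '(': depth becomes 4
  Position 12 '(': depth becomes 5
  Position 13 ')': depth becomes 4
  Position 14 '(': depth becomes 5
  Position 15 '(': depth becomes 6
  Position 16 ')': depth becomes 5
  Position 17 '(': depth becomes 6
  Position 18 ')': depth becomes 5
  Position 19 '(': depth becomes 6
  Position 20 ')': depth becomes 5
  Position 21 '(': depth becomes 6
  Position 22 ')': depth becomes 5
  Position 23 ')': depth becomes 4
  Position 24 ')': depth becomes 3
  Position 25 ')': depth becomes 2
  Position 26 ')': depth becomes 1
  Position 27 ')': depth becomes 0
Maximum depth reached: 6

6


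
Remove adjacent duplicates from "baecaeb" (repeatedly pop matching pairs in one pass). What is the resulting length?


Input: baecaeb
Stack-based adjacent duplicate removal:
  Read 'b': push. Stack: b
  Read 'a': push. Stack: ba
  Read 'e': push. Stack: bae
  Read 'c': push. Stack: baec
  Read 'a': push. Stack: baeca
  Read 'e': push. Stack: baecae
  Read 'b': push. Stack: baecaeb
Final stack: "baecaeb" (length 7)

7


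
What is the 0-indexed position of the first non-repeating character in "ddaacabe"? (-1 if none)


Input: ddaacabe
Character frequencies:
  'a': 3
  'b': 1
  'c': 1
  'd': 2
  'e': 1
Scanning left to right for freq == 1:
  Position 0 ('d'): freq=2, skip
  Position 1 ('d'): freq=2, skip
  Position 2 ('a'): freq=3, skip
  Position 3 ('a'): freq=3, skip
  Position 4 ('c'): unique! => answer = 4

4


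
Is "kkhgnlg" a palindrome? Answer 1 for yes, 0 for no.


Input: kkhgnlg
Reversed: glnghkk
  Compare pos 0 ('k') with pos 6 ('g'): MISMATCH
  Compare pos 1 ('k') with pos 5 ('l'): MISMATCH
  Compare pos 2 ('h') with pos 4 ('n'): MISMATCH
Result: not a palindrome

0


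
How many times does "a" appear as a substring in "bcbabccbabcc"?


Searching for "a" in "bcbabccbabcc"
Scanning each position:
  Position 0: "b" => no
  Position 1: "c" => no
  Position 2: "b" => no
  Position 3: "a" => MATCH
  Position 4: "b" => no
  Position 5: "c" => no
  Position 6: "c" => no
  Position 7: "b" => no
  Position 8: "a" => MATCH
  Position 9: "b" => no
  Position 10: "c" => no
  Position 11: "c" => no
Total occurrences: 2

2


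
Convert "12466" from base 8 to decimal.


Input: "12466" in base 8
Positional expansion:
  Digit '1' (value 1) x 8^4 = 4096
  Digit '2' (value 2) x 8^3 = 1024
  Digit '4' (value 4) x 8^2 = 256
  Digit '6' (value 6) x 8^1 = 48
  Digit '6' (value 6) x 8^0 = 6
Sum = 5430

5430


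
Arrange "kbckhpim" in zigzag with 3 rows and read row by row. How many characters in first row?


Zigzag "kbckhpim" into 3 rows:
Placing characters:
  'k' => row 0
  'b' => row 1
  'c' => row 2
  'k' => row 1
  'h' => row 0
  'p' => row 1
  'i' => row 2
  'm' => row 1
Rows:
  Row 0: "kh"
  Row 1: "bkpm"
  Row 2: "ci"
First row length: 2

2


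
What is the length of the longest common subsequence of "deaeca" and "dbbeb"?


LCS of "deaeca" and "dbbeb"
DP table:
           d    b    b    e    b
      0    0    0    0    0    0
  d   0    1    1    1    1    1
  e   0    1    1    1    2    2
  a   0    1    1    1    2    2
  e   0    1    1    1    2    2
  c   0    1    1    1    2    2
  a   0    1    1    1    2    2
LCS length = dp[6][5] = 2

2


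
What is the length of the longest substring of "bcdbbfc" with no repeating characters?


Input: "bcdbbfc"
Sliding window (track last position of each char):
  Position 0 ('b'): window [0,0] length 1 -- new best
  Position 1 ('c'): window [0,1] length 2 -- new best
  Position 2 ('d'): window [0,2] length 3 -- new best
  Position 3 ('b'): repeat (last at 0), move window start to 1
  Position 3 ('b'): window [1,3] length 3
  Position 4 ('b'): repeat (last at 3), move window start to 4
  Position 4 ('b'): window [4,4] length 1
  Position 5 ('f'): window [4,5] length 2
  Position 6 ('c'): window [4,6] length 3
Longest substring with no repeats: "bcd" with length 3

3


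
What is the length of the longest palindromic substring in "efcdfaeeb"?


Input: "efcdfaeeb"
Checking substrings for palindromes:
  [6:8] "ee" (len 2) => palindrome
Longest palindromic substring: "ee" with length 2

2


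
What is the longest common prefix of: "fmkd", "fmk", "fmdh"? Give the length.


Words: fmkd, fmk, fmdh
  Position 0: all 'f' => match
  Position 1: all 'm' => match
  Position 2: ('k', 'k', 'd') => mismatch, stop
LCP = "fm" (length 2)

2


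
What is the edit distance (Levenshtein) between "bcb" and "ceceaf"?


Computing edit distance: "bcb" -> "ceceaf"
DP table:
           c    e    c    e    a    f
      0    1    2    3    4    5    6
  b   1    1    2    3    4    5    6
  c   2    1    2    2    3    4    5
  b   3    2    2    3    3    4    5
Edit distance = dp[3][6] = 5

5


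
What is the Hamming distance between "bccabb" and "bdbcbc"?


Comparing "bccabb" and "bdbcbc" position by position:
  Position 0: 'b' vs 'b' => same
  Position 1: 'c' vs 'd' => differ
  Position 2: 'c' vs 'b' => differ
  Position 3: 'a' vs 'c' => differ
  Position 4: 'b' vs 'b' => same
  Position 5: 'b' vs 'c' => differ
Total differences (Hamming distance): 4

4


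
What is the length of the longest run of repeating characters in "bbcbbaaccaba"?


Input: "bbcbbaaccaba"
Scanning for longest run:
  Position 1 ('b'): continues run of 'b', length=2
  Position 2 ('c'): new char, reset run to 1
  Position 3 ('b'): new char, reset run to 1
  Position 4 ('b'): continues run of 'b', length=2
  Position 5 ('a'): new char, reset run to 1
  Position 6 ('a'): continues run of 'a', length=2
  Position 7 ('c'): new char, reset run to 1
  Position 8 ('c'): continues run of 'c', length=2
  Position 9 ('a'): new char, reset run to 1
  Position 10 ('b'): new char, reset run to 1
  Position 11 ('a'): new char, reset run to 1
Longest run: 'b' with length 2

2


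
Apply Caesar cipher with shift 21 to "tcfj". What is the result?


Caesar cipher: shift "tcfj" by 21
  't' (pos 19) + 21 = pos 14 = 'o'
  'c' (pos 2) + 21 = pos 23 = 'x'
  'f' (pos 5) + 21 = pos 0 = 'a'
  'j' (pos 9) + 21 = pos 4 = 'e'
Result: oxae

oxae


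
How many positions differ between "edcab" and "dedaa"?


Comparing "edcab" and "dedaa" position by position:
  Position 0: 'e' vs 'd' => DIFFER
  Position 1: 'd' vs 'e' => DIFFER
  Position 2: 'c' vs 'd' => DIFFER
  Position 3: 'a' vs 'a' => same
  Position 4: 'b' vs 'a' => DIFFER
Positions that differ: 4

4


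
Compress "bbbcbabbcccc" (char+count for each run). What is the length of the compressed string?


Input: bbbcbabbcccc
Runs:
  'b' x 3 => "b3"
  'c' x 1 => "c1"
  'b' x 1 => "b1"
  'a' x 1 => "a1"
  'b' x 2 => "b2"
  'c' x 4 => "c4"
Compressed: "b3c1b1a1b2c4"
Compressed length: 12

12


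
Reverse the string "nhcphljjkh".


Input: nhcphljjkh
Reading characters right to left:
  Position 9: 'h'
  Position 8: 'k'
  Position 7: 'j'
  Position 6: 'j'
  Position 5: 'l'
  Position 4: 'h'
  Position 3: 'p'
  Position 2: 'c'
  Position 1: 'h'
  Position 0: 'n'
Reversed: hkjjlhpchn

hkjjlhpchn


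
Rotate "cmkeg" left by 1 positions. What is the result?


Input: "cmkeg", rotate left by 1
First 1 characters: "c"
Remaining characters: "mkeg"
Concatenate remaining + first: "mkeg" + "c" = "mkegc"

mkegc


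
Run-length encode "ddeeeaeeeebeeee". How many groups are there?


Input: ddeeeaeeeebeeee
Scanning for consecutive runs:
  Group 1: 'd' x 2 (positions 0-1)
  Group 2: 'e' x 3 (positions 2-4)
  Group 3: 'a' x 1 (positions 5-5)
  Group 4: 'e' x 4 (positions 6-9)
  Group 5: 'b' x 1 (positions 10-10)
  Group 6: 'e' x 4 (positions 11-14)
Total groups: 6

6


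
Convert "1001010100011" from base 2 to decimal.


Input: "1001010100011" in base 2
Positional expansion:
  Digit '1' (value 1) x 2^12 = 4096
  Digit '0' (value 0) x 2^11 = 0
  Digit '0' (value 0) x 2^10 = 0
  Digit '1' (value 1) x 2^9 = 512
  Digit '0' (value 0) x 2^8 = 0
  Digit '1' (value 1) x 2^7 = 128
  Digit '0' (value 0) x 2^6 = 0
  Digit '1' (value 1) x 2^5 = 32
  Digit '0' (value 0) x 2^4 = 0
  Digit '0' (value 0) x 2^3 = 0
  Digit '0' (value 0) x 2^2 = 0
  Digit '1' (value 1) x 2^1 = 2
  Digit '1' (value 1) x 2^0 = 1
Sum = 4771

4771


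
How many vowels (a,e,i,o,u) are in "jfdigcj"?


Input: jfdigcj
Checking each character:
  'j' at position 0: consonant
  'f' at position 1: consonant
  'd' at position 2: consonant
  'i' at position 3: vowel (running total: 1)
  'g' at position 4: consonant
  'c' at position 5: consonant
  'j' at position 6: consonant
Total vowels: 1

1


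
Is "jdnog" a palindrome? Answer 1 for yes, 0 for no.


Input: jdnog
Reversed: gondj
  Compare pos 0 ('j') with pos 4 ('g'): MISMATCH
  Compare pos 1 ('d') with pos 3 ('o'): MISMATCH
Result: not a palindrome

0


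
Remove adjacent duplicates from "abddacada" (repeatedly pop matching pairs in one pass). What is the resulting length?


Input: abddacada
Stack-based adjacent duplicate removal:
  Read 'a': push. Stack: a
  Read 'b': push. Stack: ab
  Read 'd': push. Stack: abd
  Read 'd': matches stack top 'd' => pop. Stack: ab
  Read 'a': push. Stack: aba
  Read 'c': push. Stack: abac
  Read 'a': push. Stack: abaca
  Read 'd': push. Stack: abacad
  Read 'a': push. Stack: abacada
Final stack: "abacada" (length 7)

7


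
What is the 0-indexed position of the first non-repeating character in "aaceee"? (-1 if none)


Input: aaceee
Character frequencies:
  'a': 2
  'c': 1
  'e': 3
Scanning left to right for freq == 1:
  Position 0 ('a'): freq=2, skip
  Position 1 ('a'): freq=2, skip
  Position 2 ('c'): unique! => answer = 2

2


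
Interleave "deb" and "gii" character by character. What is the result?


Interleaving "deb" and "gii":
  Position 0: 'd' from first, 'g' from second => "dg"
  Position 1: 'e' from first, 'i' from second => "ei"
  Position 2: 'b' from first, 'i' from second => "bi"
Result: dgeibi

dgeibi


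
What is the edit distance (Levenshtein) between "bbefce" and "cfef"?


Computing edit distance: "bbefce" -> "cfef"
DP table:
           c    f    e    f
      0    1    2    3    4
  b   1    1    2    3    4
  b   2    2    2    3    4
  e   3    3    3    2    3
  f   4    4    3    3    2
  c   5    4    4    4    3
  e   6    5    5    4    4
Edit distance = dp[6][4] = 4

4


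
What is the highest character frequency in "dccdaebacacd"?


Input: dccdaebacacd
Character counts:
  'a': 3
  'b': 1
  'c': 4
  'd': 3
  'e': 1
Maximum frequency: 4

4


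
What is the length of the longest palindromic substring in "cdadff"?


Input: "cdadff"
Checking substrings for palindromes:
  [1:4] "dad" (len 3) => palindrome
  [4:6] "ff" (len 2) => palindrome
Longest palindromic substring: "dad" with length 3

3


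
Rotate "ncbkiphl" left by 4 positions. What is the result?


Input: "ncbkiphl", rotate left by 4
First 4 characters: "ncbk"
Remaining characters: "iphl"
Concatenate remaining + first: "iphl" + "ncbk" = "iphlncbk"

iphlncbk


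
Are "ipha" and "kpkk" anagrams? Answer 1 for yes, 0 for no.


Strings: "ipha", "kpkk"
Sorted first:  ahip
Sorted second: kkkp
Differ at position 0: 'a' vs 'k' => not anagrams

0


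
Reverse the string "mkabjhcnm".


Input: mkabjhcnm
Reading characters right to left:
  Position 8: 'm'
  Position 7: 'n'
  Position 6: 'c'
  Position 5: 'h'
  Position 4: 'j'
  Position 3: 'b'
  Position 2: 'a'
  Position 1: 'k'
  Position 0: 'm'
Reversed: mnchjbakm

mnchjbakm


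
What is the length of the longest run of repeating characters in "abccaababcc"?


Input: "abccaababcc"
Scanning for longest run:
  Position 1 ('b'): new char, reset run to 1
  Position 2 ('c'): new char, reset run to 1
  Position 3 ('c'): continues run of 'c', length=2
  Position 4 ('a'): new char, reset run to 1
  Position 5 ('a'): continues run of 'a', length=2
  Position 6 ('b'): new char, reset run to 1
  Position 7 ('a'): new char, reset run to 1
  Position 8 ('b'): new char, reset run to 1
  Position 9 ('c'): new char, reset run to 1
  Position 10 ('c'): continues run of 'c', length=2
Longest run: 'c' with length 2

2


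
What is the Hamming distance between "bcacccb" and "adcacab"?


Comparing "bcacccb" and "adcacab" position by position:
  Position 0: 'b' vs 'a' => differ
  Position 1: 'c' vs 'd' => differ
  Position 2: 'a' vs 'c' => differ
  Position 3: 'c' vs 'a' => differ
  Position 4: 'c' vs 'c' => same
  Position 5: 'c' vs 'a' => differ
  Position 6: 'b' vs 'b' => same
Total differences (Hamming distance): 5

5


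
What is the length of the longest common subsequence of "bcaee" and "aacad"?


LCS of "bcaee" and "aacad"
DP table:
           a    a    c    a    d
      0    0    0    0    0    0
  b   0    0    0    0    0    0
  c   0    0    0    1    1    1
  a   0    1    1    1    2    2
  e   0    1    1    1    2    2
  e   0    1    1    1    2    2
LCS length = dp[5][5] = 2

2


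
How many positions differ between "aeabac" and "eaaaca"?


Comparing "aeabac" and "eaaaca" position by position:
  Position 0: 'a' vs 'e' => DIFFER
  Position 1: 'e' vs 'a' => DIFFER
  Position 2: 'a' vs 'a' => same
  Position 3: 'b' vs 'a' => DIFFER
  Position 4: 'a' vs 'c' => DIFFER
  Position 5: 'c' vs 'a' => DIFFER
Positions that differ: 5

5


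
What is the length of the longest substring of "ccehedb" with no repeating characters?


Input: "ccehedb"
Sliding window (track last position of each char):
  Position 0 ('c'): window [0,0] length 1 -- new best
  Position 1 ('c'): repeat (last at 0), move window start to 1
  Position 1 ('c'): window [1,1] length 1
  Position 2 ('e'): window [1,2] length 2 -- new best
  Position 3 ('h'): window [1,3] length 3 -- new best
  Position 4 ('e'): repeat (last at 2), move window start to 3
  Position 4 ('e'): window [3,4] length 2
  Position 5 ('d'): window [3,5] length 3
  Position 6 ('b'): window [3,6] length 4 -- new best
Longest substring with no repeats: "hedb" with length 4

4


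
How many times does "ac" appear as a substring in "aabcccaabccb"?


Searching for "ac" in "aabcccaabccb"
Scanning each position:
  Position 0: "aa" => no
  Position 1: "ab" => no
  Position 2: "bc" => no
  Position 3: "cc" => no
  Position 4: "cc" => no
  Position 5: "ca" => no
  Position 6: "aa" => no
  Position 7: "ab" => no
  Position 8: "bc" => no
  Position 9: "cc" => no
  Position 10: "cb" => no
Total occurrences: 0

0


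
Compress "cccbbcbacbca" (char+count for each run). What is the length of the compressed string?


Input: cccbbcbacbca
Runs:
  'c' x 3 => "c3"
  'b' x 2 => "b2"
  'c' x 1 => "c1"
  'b' x 1 => "b1"
  'a' x 1 => "a1"
  'c' x 1 => "c1"
  'b' x 1 => "b1"
  'c' x 1 => "c1"
  'a' x 1 => "a1"
Compressed: "c3b2c1b1a1c1b1c1a1"
Compressed length: 18

18


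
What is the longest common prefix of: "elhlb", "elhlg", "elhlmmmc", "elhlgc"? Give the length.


Words: elhlb, elhlg, elhlmmmc, elhlgc
  Position 0: all 'e' => match
  Position 1: all 'l' => match
  Position 2: all 'h' => match
  Position 3: all 'l' => match
  Position 4: ('b', 'g', 'm', 'g') => mismatch, stop
LCP = "elhl" (length 4)

4


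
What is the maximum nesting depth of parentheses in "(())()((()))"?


Input: "(())()((()))"
Tracking depth:
  Position 0 '(': depth becomes 1
  Position 1 '(': depth becomes 2
  Position 2 ')': depth becomes 1
  Position 3 ')': depth becomes 0
  Position 4 '(': depth becomes 1
  Position 5 ')': depth becomes 0
  Position 6 '(': depth becomes 1
  Position 7 '(': depth becomes 2
  Position 8 '(': depth becomes 3
  Position 9 ')': depth becomes 2
  Position 10 ')': depth becomes 1
  Position 11 ')': depth becomes 0
Maximum depth reached: 3

3


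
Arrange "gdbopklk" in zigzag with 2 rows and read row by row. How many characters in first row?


Zigzag "gdbopklk" into 2 rows:
Placing characters:
  'g' => row 0
  'd' => row 1
  'b' => row 0
  'o' => row 1
  'p' => row 0
  'k' => row 1
  'l' => row 0
  'k' => row 1
Rows:
  Row 0: "gbpl"
  Row 1: "dokk"
First row length: 4

4


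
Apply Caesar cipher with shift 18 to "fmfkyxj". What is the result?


Caesar cipher: shift "fmfkyxj" by 18
  'f' (pos 5) + 18 = pos 23 = 'x'
  'm' (pos 12) + 18 = pos 4 = 'e'
  'f' (pos 5) + 18 = pos 23 = 'x'
  'k' (pos 10) + 18 = pos 2 = 'c'
  'y' (pos 24) + 18 = pos 16 = 'q'
  'x' (pos 23) + 18 = pos 15 = 'p'
  'j' (pos 9) + 18 = pos 1 = 'b'
Result: xexcqpb

xexcqpb


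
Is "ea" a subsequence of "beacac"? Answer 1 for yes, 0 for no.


Check if "ea" is a subsequence of "beacac"
Greedy scan:
  Position 0 ('b'): no match needed
  Position 1 ('e'): matches sub[0] = 'e'
  Position 2 ('a'): matches sub[1] = 'a'
  Position 3 ('c'): no match needed
  Position 4 ('a'): no match needed
  Position 5 ('c'): no match needed
All 2 characters matched => is a subsequence

1


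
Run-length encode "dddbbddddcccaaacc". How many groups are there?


Input: dddbbddddcccaaacc
Scanning for consecutive runs:
  Group 1: 'd' x 3 (positions 0-2)
  Group 2: 'b' x 2 (positions 3-4)
  Group 3: 'd' x 4 (positions 5-8)
  Group 4: 'c' x 3 (positions 9-11)
  Group 5: 'a' x 3 (positions 12-14)
  Group 6: 'c' x 2 (positions 15-16)
Total groups: 6

6


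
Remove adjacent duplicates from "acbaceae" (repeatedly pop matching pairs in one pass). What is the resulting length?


Input: acbaceae
Stack-based adjacent duplicate removal:
  Read 'a': push. Stack: a
  Read 'c': push. Stack: ac
  Read 'b': push. Stack: acb
  Read 'a': push. Stack: acba
  Read 'c': push. Stack: acbac
  Read 'e': push. Stack: acbace
  Read 'a': push. Stack: acbacea
  Read 'e': push. Stack: acbaceae
Final stack: "acbaceae" (length 8)

8


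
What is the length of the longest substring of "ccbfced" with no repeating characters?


Input: "ccbfced"
Sliding window (track last position of each char):
  Position 0 ('c'): window [0,0] length 1 -- new best
  Position 1 ('c'): repeat (last at 0), move window start to 1
  Position 1 ('c'): window [1,1] length 1
  Position 2 ('b'): window [1,2] length 2 -- new best
  Position 3 ('f'): window [1,3] length 3 -- new best
  Position 4 ('c'): repeat (last at 1), move window start to 2
  Position 4 ('c'): window [2,4] length 3
  Position 5 ('e'): window [2,5] length 4 -- new best
  Position 6 ('d'): window [2,6] length 5 -- new best
Longest substring with no repeats: "bfced" with length 5

5


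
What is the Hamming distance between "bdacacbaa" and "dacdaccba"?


Comparing "bdacacbaa" and "dacdaccba" position by position:
  Position 0: 'b' vs 'd' => differ
  Position 1: 'd' vs 'a' => differ
  Position 2: 'a' vs 'c' => differ
  Position 3: 'c' vs 'd' => differ
  Position 4: 'a' vs 'a' => same
  Position 5: 'c' vs 'c' => same
  Position 6: 'b' vs 'c' => differ
  Position 7: 'a' vs 'b' => differ
  Position 8: 'a' vs 'a' => same
Total differences (Hamming distance): 6

6


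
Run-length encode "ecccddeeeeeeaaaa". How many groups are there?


Input: ecccddeeeeeeaaaa
Scanning for consecutive runs:
  Group 1: 'e' x 1 (positions 0-0)
  Group 2: 'c' x 3 (positions 1-3)
  Group 3: 'd' x 2 (positions 4-5)
  Group 4: 'e' x 6 (positions 6-11)
  Group 5: 'a' x 4 (positions 12-15)
Total groups: 5

5


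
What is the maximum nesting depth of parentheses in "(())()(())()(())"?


Input: "(())()(())()(())"
Tracking depth:
  Position 0 '(': depth becomes 1
  Position 1 '(': depth becomes 2
  Position 2 ')': depth becomes 1
  Position 3 ')': depth becomes 0
  Position 4 '(': depth becomes 1
  Position 5 ')': depth becomes 0
  Position 6 '(': depth becomes 1
  Position 7 '(': depth becomes 2
  Position 8 ')': depth becomes 1
  Position 9 ')': depth becomes 0
  Position 10 '(': depth becomes 1
  Position 11 ')': depth becomes 0
  Position 12 '(': depth becomes 1
  Position 13 '(': depth becomes 2
  Position 14 ')': depth becomes 1
  Position 15 ')': depth becomes 0
Maximum depth reached: 2

2


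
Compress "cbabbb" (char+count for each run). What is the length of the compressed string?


Input: cbabbb
Runs:
  'c' x 1 => "c1"
  'b' x 1 => "b1"
  'a' x 1 => "a1"
  'b' x 3 => "b3"
Compressed: "c1b1a1b3"
Compressed length: 8

8


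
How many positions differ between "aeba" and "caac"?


Comparing "aeba" and "caac" position by position:
  Position 0: 'a' vs 'c' => DIFFER
  Position 1: 'e' vs 'a' => DIFFER
  Position 2: 'b' vs 'a' => DIFFER
  Position 3: 'a' vs 'c' => DIFFER
Positions that differ: 4

4


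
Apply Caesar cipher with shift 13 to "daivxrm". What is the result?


Caesar cipher: shift "daivxrm" by 13
  'd' (pos 3) + 13 = pos 16 = 'q'
  'a' (pos 0) + 13 = pos 13 = 'n'
  'i' (pos 8) + 13 = pos 21 = 'v'
  'v' (pos 21) + 13 = pos 8 = 'i'
  'x' (pos 23) + 13 = pos 10 = 'k'
  'r' (pos 17) + 13 = pos 4 = 'e'
  'm' (pos 12) + 13 = pos 25 = 'z'
Result: qnvikez

qnvikez


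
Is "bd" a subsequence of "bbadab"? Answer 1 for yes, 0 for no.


Check if "bd" is a subsequence of "bbadab"
Greedy scan:
  Position 0 ('b'): matches sub[0] = 'b'
  Position 1 ('b'): no match needed
  Position 2 ('a'): no match needed
  Position 3 ('d'): matches sub[1] = 'd'
  Position 4 ('a'): no match needed
  Position 5 ('b'): no match needed
All 2 characters matched => is a subsequence

1


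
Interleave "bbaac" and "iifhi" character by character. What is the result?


Interleaving "bbaac" and "iifhi":
  Position 0: 'b' from first, 'i' from second => "bi"
  Position 1: 'b' from first, 'i' from second => "bi"
  Position 2: 'a' from first, 'f' from second => "af"
  Position 3: 'a' from first, 'h' from second => "ah"
  Position 4: 'c' from first, 'i' from second => "ci"
Result: bibiafahci

bibiafahci


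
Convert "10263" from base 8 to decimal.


Input: "10263" in base 8
Positional expansion:
  Digit '1' (value 1) x 8^4 = 4096
  Digit '0' (value 0) x 8^3 = 0
  Digit '2' (value 2) x 8^2 = 128
  Digit '6' (value 6) x 8^1 = 48
  Digit '3' (value 3) x 8^0 = 3
Sum = 4275

4275


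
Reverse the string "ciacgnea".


Input: ciacgnea
Reading characters right to left:
  Position 7: 'a'
  Position 6: 'e'
  Position 5: 'n'
  Position 4: 'g'
  Position 3: 'c'
  Position 2: 'a'
  Position 1: 'i'
  Position 0: 'c'
Reversed: aengcaic

aengcaic


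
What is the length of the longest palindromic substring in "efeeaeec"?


Input: "efeeaeec"
Checking substrings for palindromes:
  [2:7] "eeaee" (len 5) => palindrome
  [0:3] "efe" (len 3) => palindrome
  [3:6] "eae" (len 3) => palindrome
  [2:4] "ee" (len 2) => palindrome
  [5:7] "ee" (len 2) => palindrome
Longest palindromic substring: "eeaee" with length 5

5


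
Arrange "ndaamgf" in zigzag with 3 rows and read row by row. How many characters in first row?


Zigzag "ndaamgf" into 3 rows:
Placing characters:
  'n' => row 0
  'd' => row 1
  'a' => row 2
  'a' => row 1
  'm' => row 0
  'g' => row 1
  'f' => row 2
Rows:
  Row 0: "nm"
  Row 1: "dag"
  Row 2: "af"
First row length: 2

2


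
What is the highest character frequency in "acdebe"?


Input: acdebe
Character counts:
  'a': 1
  'b': 1
  'c': 1
  'd': 1
  'e': 2
Maximum frequency: 2

2


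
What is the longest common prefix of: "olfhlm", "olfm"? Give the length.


Words: olfhlm, olfm
  Position 0: all 'o' => match
  Position 1: all 'l' => match
  Position 2: all 'f' => match
  Position 3: ('h', 'm') => mismatch, stop
LCP = "olf" (length 3)

3


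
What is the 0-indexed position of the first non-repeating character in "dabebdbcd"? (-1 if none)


Input: dabebdbcd
Character frequencies:
  'a': 1
  'b': 3
  'c': 1
  'd': 3
  'e': 1
Scanning left to right for freq == 1:
  Position 0 ('d'): freq=3, skip
  Position 1 ('a'): unique! => answer = 1

1


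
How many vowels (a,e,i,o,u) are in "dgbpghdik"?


Input: dgbpghdik
Checking each character:
  'd' at position 0: consonant
  'g' at position 1: consonant
  'b' at position 2: consonant
  'p' at position 3: consonant
  'g' at position 4: consonant
  'h' at position 5: consonant
  'd' at position 6: consonant
  'i' at position 7: vowel (running total: 1)
  'k' at position 8: consonant
Total vowels: 1

1


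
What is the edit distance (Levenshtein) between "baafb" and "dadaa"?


Computing edit distance: "baafb" -> "dadaa"
DP table:
           d    a    d    a    a
      0    1    2    3    4    5
  b   1    1    2    3    4    5
  a   2    2    1    2    3    4
  a   3    3    2    2    2    3
  f   4    4    3    3    3    3
  b   5    5    4    4    4    4
Edit distance = dp[5][5] = 4

4


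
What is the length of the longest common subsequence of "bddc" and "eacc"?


LCS of "bddc" and "eacc"
DP table:
           e    a    c    c
      0    0    0    0    0
  b   0    0    0    0    0
  d   0    0    0    0    0
  d   0    0    0    0    0
  c   0    0    0    1    1
LCS length = dp[4][4] = 1

1


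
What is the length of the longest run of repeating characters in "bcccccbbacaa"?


Input: "bcccccbbacaa"
Scanning for longest run:
  Position 1 ('c'): new char, reset run to 1
  Position 2 ('c'): continues run of 'c', length=2
  Position 3 ('c'): continues run of 'c', length=3
  Position 4 ('c'): continues run of 'c', length=4
  Position 5 ('c'): continues run of 'c', length=5
  Position 6 ('b'): new char, reset run to 1
  Position 7 ('b'): continues run of 'b', length=2
  Position 8 ('a'): new char, reset run to 1
  Position 9 ('c'): new char, reset run to 1
  Position 10 ('a'): new char, reset run to 1
  Position 11 ('a'): continues run of 'a', length=2
Longest run: 'c' with length 5

5


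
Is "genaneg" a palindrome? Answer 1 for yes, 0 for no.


Input: genaneg
Reversed: genaneg
  Compare pos 0 ('g') with pos 6 ('g'): match
  Compare pos 1 ('e') with pos 5 ('e'): match
  Compare pos 2 ('n') with pos 4 ('n'): match
Result: palindrome

1


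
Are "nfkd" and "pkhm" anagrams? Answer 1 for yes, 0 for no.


Strings: "nfkd", "pkhm"
Sorted first:  dfkn
Sorted second: hkmp
Differ at position 0: 'd' vs 'h' => not anagrams

0


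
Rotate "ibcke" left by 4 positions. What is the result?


Input: "ibcke", rotate left by 4
First 4 characters: "ibck"
Remaining characters: "e"
Concatenate remaining + first: "e" + "ibck" = "eibck"

eibck


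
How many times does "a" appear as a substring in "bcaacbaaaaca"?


Searching for "a" in "bcaacbaaaaca"
Scanning each position:
  Position 0: "b" => no
  Position 1: "c" => no
  Position 2: "a" => MATCH
  Position 3: "a" => MATCH
  Position 4: "c" => no
  Position 5: "b" => no
  Position 6: "a" => MATCH
  Position 7: "a" => MATCH
  Position 8: "a" => MATCH
  Position 9: "a" => MATCH
  Position 10: "c" => no
  Position 11: "a" => MATCH
Total occurrences: 7

7


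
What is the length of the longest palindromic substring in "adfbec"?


Input: "adfbec"
Checking substrings for palindromes:
  No multi-char palindromic substrings found
Longest palindromic substring: "a" with length 1

1


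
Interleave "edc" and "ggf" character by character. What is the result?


Interleaving "edc" and "ggf":
  Position 0: 'e' from first, 'g' from second => "eg"
  Position 1: 'd' from first, 'g' from second => "dg"
  Position 2: 'c' from first, 'f' from second => "cf"
Result: egdgcf

egdgcf
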